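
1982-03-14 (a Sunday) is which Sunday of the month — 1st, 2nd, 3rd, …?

Day 14 falls in week ⌈14/7⌉ of the month.
Days 1–7 hold the 1st Sunday, 8–14 the 2nd, 15–21 the 3rd, 22–28 the 4th, 29–31 the 5th.
14 is in the range for the 2nd.

2nd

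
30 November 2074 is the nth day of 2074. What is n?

334

Days in months before November: 31 + 28 + 31 + 30 + 31 + 30 + 31 + 31 + 30 + 31 = 304.
Plus 30 days into November → day 334.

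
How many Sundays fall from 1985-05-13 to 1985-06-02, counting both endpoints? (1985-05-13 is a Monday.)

3

1985-05-13 is a Monday; the first Sunday on or after it is 1985-05-19 (6 days later).
From 1985-05-19 to 1985-06-02: 12 + 2 = 14 days (rest of May, June).
14 ÷ 7 = 2 full weeks with remainder 0, so 2 more Sundays after the first → 3.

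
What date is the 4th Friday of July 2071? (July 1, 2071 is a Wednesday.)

July 24, 2071

July 2071 begins on a Wednesday, so the first Friday is July 3 (2 days later).
The 4th Friday is 3 weeks later: 3 + 21 = 24.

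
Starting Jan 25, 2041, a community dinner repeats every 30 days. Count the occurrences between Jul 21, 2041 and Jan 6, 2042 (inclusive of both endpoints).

6

Occurrences land 30·i days after Jan 25, 2041 for i = 0, 1, 2, …
Jul 21, 2041 is 177 days after the start; 177 ÷ 30 = 5 remainder 27; since the remainder is 27, round up to i = 6. First occurrence in the window: #7 on Jul 24, 2041 (6×30 = 180 days in).
Jan 6, 2042 is 346 days after the start; 346 ÷ 30 = 11 remainder 16. Last occurrence in the window: #12 on Dec 21, 2041.
Occurrences #7 through #12: 6 in total.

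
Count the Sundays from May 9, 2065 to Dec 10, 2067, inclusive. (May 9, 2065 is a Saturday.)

May 9, 2065 is a Saturday; the first Sunday on or after it is May 10, 2065 (1 day later).
From May 10, 2065 to Dec 10, 2067: 235 + 365 + 344 = 944 days (rest of 2065, 2066, to Dec 10, 2067 in 2067).
944 ÷ 7 = 134 full weeks with remainder 6, so 134 more Sundays after the first → 135.

135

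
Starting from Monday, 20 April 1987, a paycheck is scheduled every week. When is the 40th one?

18 January 1988

The 40th occurrence is 39 intervals after the first: 39 × 7 = 273 days after 20 April 1987.
April has 30 days — 10 days to the end of April leaves 263.
May has 31 days (232 left).
June has 30 days (202 left).
July has 31 days (171 left).
August has 31 days (140 left).
September has 30 days (110 left).
October has 31 days (79 left).
November has 30 days (49 left).
December has 31 days (18 left).
18 days into January → 18 January 1988.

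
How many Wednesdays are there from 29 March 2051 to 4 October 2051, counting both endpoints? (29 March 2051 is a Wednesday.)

29 March 2051 is a Wednesday; the first Wednesday on or after it is 29 March 2051.
From 29 March 2051 to 4 October 2051: 2 + 30 + 31 + 30 + 31 + 31 + 30 + 4 = 189 days (rest of March, April, May, June, July, August, September, October).
189 ÷ 7 = 27 full weeks with remainder 0, so 27 more Wednesdays after the first → 28.

28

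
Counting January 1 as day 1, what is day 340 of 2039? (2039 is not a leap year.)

January has 31 days (340 − 31 = 309 remain).
February has 28 days (309 − 28 = 281 remain).
March has 31 days (281 − 31 = 250 remain).
April has 30 days (250 − 30 = 220 remain).
May has 31 days (220 − 31 = 189 remain).
June has 30 days (189 − 30 = 159 remain).
July has 31 days (159 − 31 = 128 remain).
August has 31 days (128 − 31 = 97 remain).
September has 30 days (97 − 30 = 67 remain).
October has 31 days (67 − 31 = 36 remain).
November has 30 days (36 − 30 = 6 remain).
6 into December → December 6.

2039-12-06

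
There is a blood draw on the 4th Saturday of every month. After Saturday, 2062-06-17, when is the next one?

2062-06-24

June 2062 starts on a Thursday; its first Saturday is the 3rd, so the 4th Saturday is the 24th — 2062-06-24.
2062-06-24 is after 2062-06-17, so that is the next one.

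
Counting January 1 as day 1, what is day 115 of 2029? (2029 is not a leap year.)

Apr 25, 2029

Jan has 31 days (115 − 31 = 84 remain).
Feb has 28 days (84 − 28 = 56 remain).
Mar has 31 days (56 − 31 = 25 remain).
25 into Apr → Apr 25.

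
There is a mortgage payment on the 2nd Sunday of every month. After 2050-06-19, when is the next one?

2050-07-10

June 2050 starts on a Wednesday; its first Sunday is the 5th, so the 2nd Sunday is the 12th — 2050-06-12.
That is not after 2050-06-19, so look at July 2050.
July 2050 starts on a Friday; its first Sunday is the 3rd, so the 2nd Sunday is the 10th — 2050-07-10.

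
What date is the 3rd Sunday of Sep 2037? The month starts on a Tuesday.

Sep 20, 2037

Sep 2037 begins on a Tuesday, so the first Sunday is Sep 6 (5 days later).
The 3rd Sunday is 2 weeks later: 6 + 14 = 20.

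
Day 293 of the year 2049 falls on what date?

January has 31 days (293 − 31 = 262 remain).
February has 28 days (262 − 28 = 234 remain).
March has 31 days (234 − 31 = 203 remain).
April has 30 days (203 − 30 = 173 remain).
May has 31 days (173 − 31 = 142 remain).
June has 30 days (142 − 30 = 112 remain).
July has 31 days (112 − 31 = 81 remain).
August has 31 days (81 − 31 = 50 remain).
September has 30 days (50 − 30 = 20 remain).
20 into October → October 20.

2049-10-20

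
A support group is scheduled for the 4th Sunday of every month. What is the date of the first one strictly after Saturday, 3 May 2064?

25 May 2064

May 2064 starts on a Thursday; its first Sunday is the 4th, so the 4th Sunday is the 25th — 25 May 2064.
25 May 2064 is after 3 May 2064, so that is the next one.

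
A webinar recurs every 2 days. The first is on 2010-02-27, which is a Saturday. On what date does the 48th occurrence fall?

The 48th occurrence is 47 intervals after the first: 47 × 2 = 94 days after 2010-02-27.
February has 28 days — 1 day to the end of February leaves 93.
March has 31 days (62 left).
April has 30 days (32 left).
May has 31 days (1 left).
1 day into June → 2010-06-01.

2010-06-01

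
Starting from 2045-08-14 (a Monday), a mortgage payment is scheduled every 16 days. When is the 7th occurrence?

The 7th occurrence is 6 intervals after the first: 6 × 16 = 96 days after 2045-08-14.
August has 31 days — 17 days to the end of August leaves 79.
September has 30 days (49 left).
October has 31 days (18 left).
18 days into November → 2045-11-18.

2045-11-18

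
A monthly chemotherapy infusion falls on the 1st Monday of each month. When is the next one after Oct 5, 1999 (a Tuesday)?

Nov 1, 1999

Oct 1999 starts on a Friday, so its 1st Monday is Oct 4, 1999 (3 days in).
That is not after Oct 5, 1999, so look at Nov 1999.
Nov 1999 starts on a Monday, so its 1st Monday is Nov 1, 1999.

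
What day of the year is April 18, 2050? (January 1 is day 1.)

Days in months before April: 31 + 28 + 31 = 90.
Plus 18 days into April → day 108.

108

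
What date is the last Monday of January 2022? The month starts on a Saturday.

2022-01-31

January 2022 begins on a Saturday, so the first Monday is January 3 (2 days later).
January 2022 has 31 days. Adding weeks: 3, 10, 17, 24, 31 — the last one ≤ 31 is the 31st.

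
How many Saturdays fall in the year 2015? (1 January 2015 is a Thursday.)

1 January 2015 is a Thursday; the first Saturday on or after it is 3 January 2015 (2 days later).
From 3 January 2015 to 31 December 2015: 28 + 28 + 31 + 30 + 31 + 30 + 31 + 31 + 30 + 31 + 30 + 31 = 362 days (rest of January, February, March, April, May, June, July, August, September, October, November, December).
362 ÷ 7 = 51 full weeks with remainder 5, so 51 more Saturdays after the first → 52.

52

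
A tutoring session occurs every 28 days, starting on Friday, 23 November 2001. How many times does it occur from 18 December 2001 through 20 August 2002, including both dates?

9

Occurrences land 28·i days after 23 November 2001 for i = 0, 1, 2, …
18 December 2001 is 25 days after the start; 25 ÷ 28 = 0 remainder 25; since the remainder is 25, round up to i = 1. First occurrence in the window: #2 on 21 December 2001 (1×28 = 28 days in).
20 August 2002 is 270 days after the start; 270 ÷ 28 = 9 remainder 18. Last occurrence in the window: #10 on 2 August 2002.
Occurrences #2 through #10: 9 in total.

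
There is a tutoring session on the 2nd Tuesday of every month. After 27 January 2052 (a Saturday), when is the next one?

13 February 2052

January 2052 starts on a Monday; its first Tuesday is the 2nd, so the 2nd Tuesday is the 9th — 9 January 2052.
That is not after 27 January 2052, so look at February 2052.
February 2052 starts on a Thursday; its first Tuesday is the 6th, so the 2nd Tuesday is the 13th — 13 February 2052.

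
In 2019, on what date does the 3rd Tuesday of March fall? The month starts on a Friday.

March 2019 begins on a Friday, so the first Tuesday is March 5 (4 days later).
The 3rd Tuesday is 2 weeks later: 5 + 14 = 19.

2019-03-19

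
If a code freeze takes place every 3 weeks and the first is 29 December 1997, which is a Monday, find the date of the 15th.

The 15th occurrence is 14 intervals after the first: 14 × 21 = 294 days after 29 December 1997.
December has 31 days — 2 days to the end of December leaves 292.
January has 31 days (261 left).
February has 28 days (233 left).
March has 31 days (202 left).
April has 30 days (172 left).
May has 31 days (141 left).
June has 30 days (111 left).
July has 31 days (80 left).
August has 31 days (49 left).
September has 30 days (19 left).
19 days into October → 19 October 1998.

19 October 1998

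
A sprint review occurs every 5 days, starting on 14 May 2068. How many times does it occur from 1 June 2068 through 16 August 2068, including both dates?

15

Occurrences land 5·i days after 14 May 2068 for i = 0, 1, 2, …
1 June 2068 is 18 days after the start; 18 ÷ 5 = 3 remainder 3; since the remainder is 3, round up to i = 4. First occurrence in the window: #5 on 3 June 2068 (4×5 = 20 days in).
16 August 2068 is 94 days after the start; 94 ÷ 5 = 18 remainder 4. Last occurrence in the window: #19 on 12 August 2068.
Occurrences #5 through #19: 15 in total.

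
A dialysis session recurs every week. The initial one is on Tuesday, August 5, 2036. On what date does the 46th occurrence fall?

June 16, 2037

The 46th occurrence is 45 intervals after the first: 45 × 7 = 315 days after August 5, 2036.
August has 31 days — 26 days to the end of August leaves 289.
September has 30 days (259 left).
October has 31 days (228 left).
November has 30 days (198 left).
December has 31 days (167 left).
January has 31 days (136 left).
February has 28 days (108 left).
March has 31 days (77 left).
April has 30 days (47 left).
May has 31 days (16 left).
16 days into June → June 16, 2037.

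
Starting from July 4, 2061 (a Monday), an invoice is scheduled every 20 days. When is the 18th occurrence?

The 18th occurrence is 17 intervals after the first: 17 × 20 = 340 days after July 4, 2061.
July has 31 days — 27 days to the end of July leaves 313.
August has 31 days (282 left).
September has 30 days (252 left).
October has 31 days (221 left).
November has 30 days (191 left).
December has 31 days (160 left).
January has 31 days (129 left).
February has 28 days (101 left).
March has 31 days (70 left).
April has 30 days (40 left).
May has 31 days (9 left).
9 days into June → June 9, 2062.

June 9, 2062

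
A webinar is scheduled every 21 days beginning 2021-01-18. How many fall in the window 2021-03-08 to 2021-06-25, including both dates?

Occurrences land 21·i days after 2021-01-18 for i = 0, 1, 2, …
2021-03-08 is 49 days after the start; 49 ÷ 21 = 2 remainder 7; since the remainder is 7, round up to i = 3. First occurrence in the window: #4 on 2021-03-22 (3×21 = 63 days in).
2021-06-25 is 158 days after the start; 158 ÷ 21 = 7 remainder 11. Last occurrence in the window: #8 on 2021-06-14.
Occurrences #4 through #8: 5 in total.

5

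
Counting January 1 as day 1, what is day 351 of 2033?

January has 31 days (351 − 31 = 320 remain).
February has 28 days (320 − 28 = 292 remain).
March has 31 days (292 − 31 = 261 remain).
April has 30 days (261 − 30 = 231 remain).
May has 31 days (231 − 31 = 200 remain).
June has 30 days (200 − 30 = 170 remain).
July has 31 days (170 − 31 = 139 remain).
August has 31 days (139 − 31 = 108 remain).
September has 30 days (108 − 30 = 78 remain).
October has 31 days (78 − 31 = 47 remain).
November has 30 days (47 − 30 = 17 remain).
17 into December → December 17.

December 17, 2033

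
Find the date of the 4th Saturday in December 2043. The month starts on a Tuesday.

December 2043 begins on a Tuesday, so the first Saturday is December 5 (4 days later).
The 4th Saturday is 3 weeks later: 5 + 21 = 26.

2043-12-26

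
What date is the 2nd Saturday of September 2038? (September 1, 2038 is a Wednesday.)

September 11, 2038

September 2038 begins on a Wednesday, so the first Saturday is September 4 (3 days later).
The 2nd Saturday is 1 weeks later: 4 + 7 = 11.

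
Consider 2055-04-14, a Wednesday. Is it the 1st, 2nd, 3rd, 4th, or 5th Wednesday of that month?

2nd

Day 14 falls in week ⌈14/7⌉ of the month.
Days 1–7 hold the 1st Wednesday, 8–14 the 2nd, 15–21 the 3rd, 22–28 the 4th, 29–31 the 5th.
14 is in the range for the 2nd.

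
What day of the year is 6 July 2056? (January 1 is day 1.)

Days in months before July: 31 + 29 + 31 + 30 + 31 + 30 = 182.
Plus 6 days into July → day 188.

188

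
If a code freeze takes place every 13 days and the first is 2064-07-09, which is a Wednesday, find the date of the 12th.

2064-11-29

The 12th occurrence is 11 intervals after the first: 11 × 13 = 143 days after 2064-07-09.
July has 31 days — 22 days to the end of July leaves 121.
August has 31 days (90 left).
September has 30 days (60 left).
October has 31 days (29 left).
29 days into November → 2064-11-29.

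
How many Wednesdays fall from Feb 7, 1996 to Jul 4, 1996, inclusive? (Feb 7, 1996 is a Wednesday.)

22

Feb 7, 1996 is a Wednesday; the first Wednesday on or after it is Feb 7, 1996.
From Feb 7, 1996 to Jul 4, 1996: 22 + 31 + 30 + 31 + 30 + 4 = 148 days (rest of Feb, Mar, Apr, May, Jun, Jul).
148 ÷ 7 = 21 full weeks with remainder 1, so 21 more Wednesdays after the first → 22.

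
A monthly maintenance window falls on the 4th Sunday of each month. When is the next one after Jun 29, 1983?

Jun 1983 starts on a Wednesday; its first Sunday is the 5th, so the 4th Sunday is the 26th — Jun 26, 1983.
That is not after Jun 29, 1983, so look at Jul 1983.
Jul 1983 starts on a Friday; its first Sunday is the 3rd, so the 4th Sunday is the 24th — Jul 24, 1983.

Jul 24, 1983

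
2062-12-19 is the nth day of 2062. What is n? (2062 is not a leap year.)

353

Days in months before December: 31 + 28 + 31 + 30 + 31 + 30 + 31 + 31 + 30 + 31 + 30 = 334.
Plus 19 days into December → day 353.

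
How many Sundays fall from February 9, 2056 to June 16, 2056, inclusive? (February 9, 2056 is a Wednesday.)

February 9, 2056 is a Wednesday; the first Sunday on or after it is February 13, 2056 (4 days later).
From February 13, 2056 to June 16, 2056: 16 + 31 + 30 + 31 + 16 = 124 days (rest of February, March, April, May, June).
124 ÷ 7 = 17 full weeks with remainder 5, so 17 more Sundays after the first → 18.

18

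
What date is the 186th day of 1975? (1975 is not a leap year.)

5 July 1975

January has 31 days (186 − 31 = 155 remain).
February has 28 days (155 − 28 = 127 remain).
March has 31 days (127 − 31 = 96 remain).
April has 30 days (96 − 30 = 66 remain).
May has 31 days (66 − 31 = 35 remain).
June has 30 days (35 − 30 = 5 remain).
5 into July → July 5.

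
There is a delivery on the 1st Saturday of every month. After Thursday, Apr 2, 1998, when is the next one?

Apr 1998 starts on a Wednesday, so its 1st Saturday is Apr 4, 1998 (3 days in).
Apr 4, 1998 is after Apr 2, 1998, so that is the next one.

Apr 4, 1998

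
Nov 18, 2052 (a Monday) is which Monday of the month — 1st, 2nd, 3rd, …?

3rd

Day 18 falls in week ⌈18/7⌉ of the month.
Days 1–7 hold the 1st Monday, 8–14 the 2nd, 15–21 the 3rd, 22–28 the 4th, 29–31 the 5th.
18 is in the range for the 3rd.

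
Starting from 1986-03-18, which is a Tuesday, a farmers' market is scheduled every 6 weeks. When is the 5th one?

1986-09-02

The 5th occurrence is 4 intervals after the first: 4 × 42 = 168 days after 1986-03-18.
March has 31 days — 13 days to the end of March leaves 155.
April has 30 days (125 left).
May has 31 days (94 left).
June has 30 days (64 left).
July has 31 days (33 left).
August has 31 days (2 left).
2 days into September → 1986-09-02.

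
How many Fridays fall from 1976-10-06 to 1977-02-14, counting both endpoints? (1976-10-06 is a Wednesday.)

1976-10-06 is a Wednesday; the first Friday on or after it is 1976-10-08 (2 days later).
From 1976-10-08 to 1977-02-14: 23 + 30 + 31 + 31 + 14 = 129 days (rest of October, November, December, January, February).
129 ÷ 7 = 18 full weeks with remainder 3, so 18 more Fridays after the first → 19.

19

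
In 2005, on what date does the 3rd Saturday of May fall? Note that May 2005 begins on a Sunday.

2005-05-21

May 2005 begins on a Sunday, so the first Saturday is May 7 (6 days later).
The 3rd Saturday is 2 weeks later: 7 + 14 = 21.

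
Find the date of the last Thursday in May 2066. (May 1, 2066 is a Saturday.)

May 27, 2066

May 2066 begins on a Saturday, so the first Thursday is May 6 (5 days later).
May 2066 has 31 days. Adding weeks: 6, 13, 20, 27 — the last one ≤ 31 is the 27th.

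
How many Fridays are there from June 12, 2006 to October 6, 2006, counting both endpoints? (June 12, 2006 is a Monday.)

June 12, 2006 is a Monday; the first Friday on or after it is June 16, 2006 (4 days later).
From June 16, 2006 to October 6, 2006: 14 + 31 + 31 + 30 + 6 = 112 days (rest of June, July, August, September, October).
112 ÷ 7 = 16 full weeks with remainder 0, so 16 more Fridays after the first → 17.

17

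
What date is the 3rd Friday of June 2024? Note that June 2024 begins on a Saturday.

2024-06-21

June 2024 begins on a Saturday, so the first Friday is June 7 (6 days later).
The 3rd Friday is 2 weeks later: 7 + 14 = 21.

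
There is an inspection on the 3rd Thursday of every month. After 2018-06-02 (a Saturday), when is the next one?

June 2018 starts on a Friday; its first Thursday is the 7th, so the 3rd Thursday is the 21st — 2018-06-21.
2018-06-21 is after 2018-06-02, so that is the next one.

2018-06-21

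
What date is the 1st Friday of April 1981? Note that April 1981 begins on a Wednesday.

3 April 1981

April 1981 begins on a Wednesday, so the first Friday is April 3 (2 days later).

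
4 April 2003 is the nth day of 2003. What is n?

94

Days in months before April: 31 + 28 + 31 = 90.
Plus 4 days into April → day 94.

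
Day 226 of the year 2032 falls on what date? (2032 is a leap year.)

January has 31 days (226 − 31 = 195 remain).
February has 29 days (195 − 29 = 166 remain).
March has 31 days (166 − 31 = 135 remain).
April has 30 days (135 − 30 = 105 remain).
May has 31 days (105 − 31 = 74 remain).
June has 30 days (74 − 30 = 44 remain).
July has 31 days (44 − 31 = 13 remain).
13 into August → August 13.

2032-08-13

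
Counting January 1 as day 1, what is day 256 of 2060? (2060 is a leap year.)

January has 31 days (256 − 31 = 225 remain).
February has 29 days (225 − 29 = 196 remain).
March has 31 days (196 − 31 = 165 remain).
April has 30 days (165 − 30 = 135 remain).
May has 31 days (135 − 31 = 104 remain).
June has 30 days (104 − 30 = 74 remain).
July has 31 days (74 − 31 = 43 remain).
August has 31 days (43 − 31 = 12 remain).
12 into September → September 12.

12 September 2060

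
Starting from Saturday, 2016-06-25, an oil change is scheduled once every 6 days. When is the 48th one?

The 48th occurrence is 47 intervals after the first: 47 × 6 = 282 days after 2016-06-25.
June has 30 days — 5 days to the end of June leaves 277.
July has 31 days (246 left).
August has 31 days (215 left).
September has 30 days (185 left).
October has 31 days (154 left).
November has 30 days (124 left).
December has 31 days (93 left).
January has 31 days (62 left).
February has 28 days (34 left).
March has 31 days (3 left).
3 days into April → 2017-04-03.

2017-04-03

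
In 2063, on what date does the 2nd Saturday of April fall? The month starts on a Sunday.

April 2063 begins on a Sunday, so the first Saturday is April 7 (6 days later).
The 2nd Saturday is 1 weeks later: 7 + 7 = 14.

April 14, 2063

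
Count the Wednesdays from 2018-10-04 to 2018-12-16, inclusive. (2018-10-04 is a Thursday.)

2018-10-04 is a Thursday; the first Wednesday on or after it is 2018-10-10 (6 days later).
From 2018-10-10 to 2018-12-16: 21 + 30 + 16 = 67 days (rest of October, November, December).
67 ÷ 7 = 9 full weeks with remainder 4, so 9 more Wednesdays after the first → 10.

10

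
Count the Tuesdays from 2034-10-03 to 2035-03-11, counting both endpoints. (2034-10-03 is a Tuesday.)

23

2034-10-03 is a Tuesday; the first Tuesday on or after it is 2034-10-03.
From 2034-10-03 to 2035-03-11: 28 + 30 + 31 + 31 + 28 + 11 = 159 days (rest of October, November, December, January, February, March).
159 ÷ 7 = 22 full weeks with remainder 5, so 22 more Tuesdays after the first → 23.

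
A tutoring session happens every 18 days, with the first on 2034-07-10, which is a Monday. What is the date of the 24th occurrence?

2035-08-28

The 24th occurrence is 23 intervals after the first: 23 × 18 = 414 days after 2034-07-10.
July has 31 days — 21 days to the end of July leaves 393.
August has 31 days (362 left).
September has 30 days (332 left).
October has 31 days (301 left).
November has 30 days (271 left).
December has 31 days (240 left).
January has 31 days (209 left).
February has 28 days (181 left).
March has 31 days (150 left).
April has 30 days (120 left).
May has 31 days (89 left).
June has 30 days (59 left).
July has 31 days (28 left).
28 days into August → 2035-08-28.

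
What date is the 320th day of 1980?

January has 31 days (320 − 31 = 289 remain).
February has 29 days (289 − 29 = 260 remain).
March has 31 days (260 − 31 = 229 remain).
April has 30 days (229 − 30 = 199 remain).
May has 31 days (199 − 31 = 168 remain).
June has 30 days (168 − 30 = 138 remain).
July has 31 days (138 − 31 = 107 remain).
August has 31 days (107 − 31 = 76 remain).
September has 30 days (76 − 30 = 46 remain).
October has 31 days (46 − 31 = 15 remain).
15 into November → November 15.

15 November 1980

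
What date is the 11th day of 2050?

11 into January → January 11.

11 January 2050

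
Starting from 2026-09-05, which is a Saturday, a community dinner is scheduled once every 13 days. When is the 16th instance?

The 16th occurrence is 15 intervals after the first: 15 × 13 = 195 days after 2026-09-05.
September has 30 days — 25 days to the end of September leaves 170.
October has 31 days (139 left).
November has 30 days (109 left).
December has 31 days (78 left).
January has 31 days (47 left).
February has 28 days (19 left).
19 days into March → 2027-03-19.

2027-03-19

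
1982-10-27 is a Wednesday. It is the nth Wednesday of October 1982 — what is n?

Day 27 falls in week ⌈27/7⌉ of the month.
Days 1–7 hold the 1st Wednesday, 8–14 the 2nd, 15–21 the 3rd, 22–28 the 4th, 29–31 the 5th.
27 is in the range for the 4th.

4th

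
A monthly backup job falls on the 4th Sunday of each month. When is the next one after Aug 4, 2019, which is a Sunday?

Aug 25, 2019

Aug 2019 starts on a Thursday; its first Sunday is the 4th, so the 4th Sunday is the 25th — Aug 25, 2019.
Aug 25, 2019 is after Aug 4, 2019, so that is the next one.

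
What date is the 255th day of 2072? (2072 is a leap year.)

January has 31 days (255 − 31 = 224 remain).
February has 29 days (224 − 29 = 195 remain).
March has 31 days (195 − 31 = 164 remain).
April has 30 days (164 − 30 = 134 remain).
May has 31 days (134 − 31 = 103 remain).
June has 30 days (103 − 30 = 73 remain).
July has 31 days (73 − 31 = 42 remain).
August has 31 days (42 − 31 = 11 remain).
11 into September → September 11.

11 September 2072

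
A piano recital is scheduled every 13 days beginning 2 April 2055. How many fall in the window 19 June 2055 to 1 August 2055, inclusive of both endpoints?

Occurrences land 13·i days after 2 April 2055 for i = 0, 1, 2, …
19 June 2055 is 78 days after the start; 78 ÷ 13 = 6 remainder 0. First occurrence in the window: #7 on 19 June 2055 (6×13 = 78 days in).
1 August 2055 is 121 days after the start; 121 ÷ 13 = 9 remainder 4. Last occurrence in the window: #10 on 28 July 2055.
Occurrences #7 through #10: 4 in total.

4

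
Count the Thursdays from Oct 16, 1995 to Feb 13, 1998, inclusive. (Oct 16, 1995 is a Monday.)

Oct 16, 1995 is a Monday; the first Thursday on or after it is Oct 19, 1995 (3 days later).
From Oct 19, 1995 to Feb 13, 1998: 73 + 366 + 365 + 44 = 848 days (rest of 1995, 1996, 1997, to Feb 13, 1998 in 1998).
848 ÷ 7 = 121 full weeks with remainder 1, so 121 more Thursdays after the first → 122.

122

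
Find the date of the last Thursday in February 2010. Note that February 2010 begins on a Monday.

25 February 2010

February 2010 begins on a Monday, so the first Thursday is February 4 (3 days later).
February 2010 has 28 days. Adding weeks: 4, 11, 18, 25 — the last one ≤ 28 is the 25th.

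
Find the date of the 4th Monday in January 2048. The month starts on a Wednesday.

January 2048 begins on a Wednesday, so the first Monday is January 6 (5 days later).
The 4th Monday is 3 weeks later: 6 + 21 = 27.

2048-01-27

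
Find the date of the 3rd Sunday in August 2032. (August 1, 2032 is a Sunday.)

August 15, 2032

August 2032 begins on a Sunday, so the first Sunday is August 1.
The 3rd Sunday is 2 weeks later: 1 + 14 = 15.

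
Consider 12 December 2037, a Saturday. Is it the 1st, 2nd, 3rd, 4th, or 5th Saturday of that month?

2nd

Day 12 falls in week ⌈12/7⌉ of the month.
Days 1–7 hold the 1st Saturday, 8–14 the 2nd, 15–21 the 3rd, 22–28 the 4th, 29–31 the 5th.
12 is in the range for the 2nd.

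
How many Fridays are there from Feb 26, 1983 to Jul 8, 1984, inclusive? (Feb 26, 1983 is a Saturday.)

71

Feb 26, 1983 is a Saturday; the first Friday on or after it is Mar 4, 1983 (6 days later).
From Mar 4, 1983 to Jul 8, 1984: 302 + 190 = 492 days (rest of 1983, to Jul 8, 1984 in 1984).
492 ÷ 7 = 70 full weeks with remainder 2, so 70 more Fridays after the first → 71.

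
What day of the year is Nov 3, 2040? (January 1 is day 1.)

Days in months before Nov: 31 + 29 + 31 + 30 + 31 + 30 + 31 + 31 + 30 + 31 = 305.
Plus 3 days into Nov → day 308.

308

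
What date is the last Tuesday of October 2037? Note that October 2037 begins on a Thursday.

2037-10-27

October 2037 begins on a Thursday, so the first Tuesday is October 6 (5 days later).
October 2037 has 31 days. Adding weeks: 6, 13, 20, 27 — the last one ≤ 31 is the 27th.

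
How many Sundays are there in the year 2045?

1 January 2045 is a Sunday; the first Sunday on or after it is 1 January 2045.
From 1 January 2045 to 31 December 2045: 30 + 28 + 31 + 30 + 31 + 30 + 31 + 31 + 30 + 31 + 30 + 31 = 364 days (rest of January, February, March, April, May, June, July, August, September, October, November, December).
364 ÷ 7 = 52 full weeks with remainder 0, so 52 more Sundays after the first → 53.

53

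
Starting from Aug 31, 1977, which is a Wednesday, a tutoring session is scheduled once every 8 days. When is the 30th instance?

The 30th occurrence is 29 intervals after the first: 29 × 8 = 232 days after Aug 31, 1977.
Aug has 31 days — 0 days to the end of Aug leaves 232.
Sep has 30 days (202 left).
Oct has 31 days (171 left).
Nov has 30 days (141 left).
Dec has 31 days (110 left).
Jan has 31 days (79 left).
Feb has 28 days (51 left).
Mar has 31 days (20 left).
20 days into Apr → Apr 20, 1978.

Apr 20, 1978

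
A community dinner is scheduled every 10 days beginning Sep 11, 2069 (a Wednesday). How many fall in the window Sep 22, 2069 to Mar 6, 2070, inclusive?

16

Occurrences land 10·i days after Sep 11, 2069 for i = 0, 1, 2, …
Sep 22, 2069 is 11 days after the start; 11 ÷ 10 = 1 remainder 1; since the remainder is 1, round up to i = 2. First occurrence in the window: #3 on Oct 1, 2069 (2×10 = 20 days in).
Mar 6, 2070 is 176 days after the start; 176 ÷ 10 = 17 remainder 6. Last occurrence in the window: #18 on Feb 28, 2070.
Occurrences #3 through #18: 16 in total.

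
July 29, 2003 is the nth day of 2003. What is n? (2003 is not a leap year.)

210

Days in months before July: 31 + 28 + 31 + 30 + 31 + 30 = 181.
Plus 29 days into July → day 210.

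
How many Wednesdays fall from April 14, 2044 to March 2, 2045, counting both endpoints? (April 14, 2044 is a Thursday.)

April 14, 2044 is a Thursday; the first Wednesday on or after it is April 20, 2044 (6 days later).
From April 20, 2044 to March 2, 2045: 255 + 61 = 316 days (rest of 2044, to March 2, 2045 in 2045).
316 ÷ 7 = 45 full weeks with remainder 1, so 45 more Wednesdays after the first → 46.

46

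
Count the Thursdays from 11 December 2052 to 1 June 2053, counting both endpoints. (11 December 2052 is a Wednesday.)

25

11 December 2052 is a Wednesday; the first Thursday on or after it is 12 December 2052 (1 day later).
From 12 December 2052 to 1 June 2053: 19 + 31 + 28 + 31 + 30 + 31 + 1 = 171 days (rest of December, January, February, March, April, May, June).
171 ÷ 7 = 24 full weeks with remainder 3, so 24 more Thursdays after the first → 25.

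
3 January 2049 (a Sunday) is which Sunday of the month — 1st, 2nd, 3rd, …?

1st

Day 3 falls in week ⌈3/7⌉ of the month.
Days 1–7 hold the 1st Sunday, 8–14 the 2nd, 15–21 the 3rd, 22–28 the 4th, 29–31 the 5th.
3 is in the range for the 1st.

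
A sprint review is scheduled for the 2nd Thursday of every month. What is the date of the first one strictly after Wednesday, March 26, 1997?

March 1997 starts on a Saturday; its first Thursday is the 6th, so the 2nd Thursday is the 13th — March 13, 1997.
That is not after March 26, 1997, so look at April 1997.
April 1997 starts on a Tuesday; its first Thursday is the 3rd, so the 2nd Thursday is the 10th — April 10, 1997.

April 10, 1997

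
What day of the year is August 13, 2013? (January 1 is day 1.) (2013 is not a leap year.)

Days in months before August: 31 + 28 + 31 + 30 + 31 + 30 + 31 = 212.
Plus 13 days into August → day 225.

225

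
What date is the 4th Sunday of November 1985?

The first Sunday of November 1985 is November 3.
The 4th Sunday is 3 weeks later: 3 + 21 = 24.

1985-11-24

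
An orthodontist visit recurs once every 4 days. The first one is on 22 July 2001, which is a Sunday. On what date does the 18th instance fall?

The 18th occurrence is 17 intervals after the first: 17 × 4 = 68 days after 22 July 2001.
July has 31 days — 9 days to the end of July leaves 59.
August has 31 days (28 left).
28 days into September → 28 September 2001.

28 September 2001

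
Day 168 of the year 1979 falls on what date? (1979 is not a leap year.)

January has 31 days (168 − 31 = 137 remain).
February has 28 days (137 − 28 = 109 remain).
March has 31 days (109 − 31 = 78 remain).
April has 30 days (78 − 30 = 48 remain).
May has 31 days (48 − 31 = 17 remain).
17 into June → June 17.

17 June 1979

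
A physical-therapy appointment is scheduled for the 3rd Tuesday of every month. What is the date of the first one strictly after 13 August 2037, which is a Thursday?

August 2037 starts on a Saturday; its first Tuesday is the 4th, so the 3rd Tuesday is the 18th — 18 August 2037.
18 August 2037 is after 13 August 2037, so that is the next one.

18 August 2037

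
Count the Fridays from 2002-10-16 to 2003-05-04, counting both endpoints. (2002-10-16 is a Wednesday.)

2002-10-16 is a Wednesday; the first Friday on or after it is 2002-10-18 (2 days later).
From 2002-10-18 to 2003-05-04: 13 + 30 + 31 + 31 + 28 + 31 + 30 + 4 = 198 days (rest of October, November, December, January, February, March, April, May).
198 ÷ 7 = 28 full weeks with remainder 2, so 28 more Fridays after the first → 29.

29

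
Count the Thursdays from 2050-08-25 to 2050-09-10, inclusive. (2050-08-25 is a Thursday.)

3

2050-08-25 is a Thursday; the first Thursday on or after it is 2050-08-25.
From 2050-08-25 to 2050-09-10: 6 + 10 = 16 days (rest of August, September).
16 ÷ 7 = 2 full weeks with remainder 2, so 2 more Thursdays after the first → 3.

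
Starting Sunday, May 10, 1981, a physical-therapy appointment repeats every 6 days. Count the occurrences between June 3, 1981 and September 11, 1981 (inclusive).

Occurrences land 6·i days after May 10, 1981 for i = 0, 1, 2, …
June 3, 1981 is 24 days after the start; 24 ÷ 6 = 4 remainder 0. First occurrence in the window: #5 on June 3, 1981 (4×6 = 24 days in).
September 11, 1981 is 124 days after the start; 124 ÷ 6 = 20 remainder 4. Last occurrence in the window: #21 on September 7, 1981.
Occurrences #5 through #21: 17 in total.

17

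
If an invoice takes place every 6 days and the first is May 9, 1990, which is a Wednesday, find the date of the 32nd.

The 32nd occurrence is 31 intervals after the first: 31 × 6 = 186 days after May 9, 1990.
May has 31 days — 22 days to the end of May leaves 164.
Jun has 30 days (134 left).
Jul has 31 days (103 left).
Aug has 31 days (72 left).
Sep has 30 days (42 left).
Oct has 31 days (11 left).
11 days into Nov → Nov 11, 1990.

Nov 11, 1990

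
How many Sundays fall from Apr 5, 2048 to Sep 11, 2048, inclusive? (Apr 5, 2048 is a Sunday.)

23

Apr 5, 2048 is a Sunday; the first Sunday on or after it is Apr 5, 2048.
From Apr 5, 2048 to Sep 11, 2048: 25 + 31 + 30 + 31 + 31 + 11 = 159 days (rest of Apr, May, Jun, Jul, Aug, Sep).
159 ÷ 7 = 22 full weeks with remainder 5, so 22 more Sundays after the first → 23.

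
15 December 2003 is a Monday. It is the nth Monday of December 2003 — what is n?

3rd

Day 15 falls in week ⌈15/7⌉ of the month.
Days 1–7 hold the 1st Monday, 8–14 the 2nd, 15–21 the 3rd, 22–28 the 4th, 29–31 the 5th.
15 is in the range for the 3rd.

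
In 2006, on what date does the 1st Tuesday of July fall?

The first Tuesday of July 2006 is July 4.

4 July 2006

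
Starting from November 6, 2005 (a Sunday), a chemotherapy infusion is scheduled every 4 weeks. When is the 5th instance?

The 5th occurrence is 4 intervals after the first: 4 × 28 = 112 days after November 6, 2005.
November has 30 days — 24 days to the end of November leaves 88.
December has 31 days (57 left).
January has 31 days (26 left).
26 days into February → February 26, 2006.

February 26, 2006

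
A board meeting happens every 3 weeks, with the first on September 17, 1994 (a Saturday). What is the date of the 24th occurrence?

The 24th occurrence is 23 intervals after the first: 23 × 21 = 483 days after September 17, 1994.
September has 30 days — 13 days to the end of September leaves 470.
From end of September to end of 1994 is 92 days (378 left).
1995 has 365 days (13 left).
13 days into January → January 13, 1996.

January 13, 1996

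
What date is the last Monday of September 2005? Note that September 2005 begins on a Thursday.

26 September 2005

September 2005 begins on a Thursday, so the first Monday is September 5 (4 days later).
September 2005 has 30 days. Adding weeks: 5, 12, 19, 26 — the last one ≤ 30 is the 26th.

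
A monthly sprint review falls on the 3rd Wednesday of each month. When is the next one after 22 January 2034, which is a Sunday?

15 February 2034

January 2034 starts on a Sunday; its first Wednesday is the 4th, so the 3rd Wednesday is the 18th — 18 January 2034.
That is not after 22 January 2034, so look at February 2034.
February 2034 starts on a Wednesday; its first Wednesday is the 1st, so the 3rd Wednesday is the 15th — 15 February 2034.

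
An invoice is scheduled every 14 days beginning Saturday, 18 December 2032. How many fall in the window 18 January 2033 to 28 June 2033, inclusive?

11

Occurrences land 14·i days after 18 December 2032 for i = 0, 1, 2, …
18 January 2033 is 31 days after the start; 31 ÷ 14 = 2 remainder 3; since the remainder is 3, round up to i = 3. First occurrence in the window: #4 on 29 January 2033 (3×14 = 42 days in).
28 June 2033 is 192 days after the start; 192 ÷ 14 = 13 remainder 10. Last occurrence in the window: #14 on 18 June 2033.
Occurrences #4 through #14: 11 in total.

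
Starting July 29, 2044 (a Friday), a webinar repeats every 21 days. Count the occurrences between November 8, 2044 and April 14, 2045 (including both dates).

Occurrences land 21·i days after July 29, 2044 for i = 0, 1, 2, …
November 8, 2044 is 102 days after the start; 102 ÷ 21 = 4 remainder 18; since the remainder is 18, round up to i = 5. First occurrence in the window: #6 on November 11, 2044 (5×21 = 105 days in).
April 14, 2045 is 259 days after the start; 259 ÷ 21 = 12 remainder 7. Last occurrence in the window: #13 on April 7, 2045.
Occurrences #6 through #13: 8 in total.

8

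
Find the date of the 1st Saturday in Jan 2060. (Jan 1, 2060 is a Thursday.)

Jan 2060 begins on a Thursday, so the first Saturday is Jan 3 (2 days later).

Jan 3, 2060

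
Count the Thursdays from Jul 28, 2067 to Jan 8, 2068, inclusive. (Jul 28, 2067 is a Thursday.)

24

Jul 28, 2067 is a Thursday; the first Thursday on or after it is Jul 28, 2067.
From Jul 28, 2067 to Jan 8, 2068: 3 + 31 + 30 + 31 + 30 + 31 + 8 = 164 days (rest of Jul, Aug, Sep, Oct, Nov, Dec, Jan).
164 ÷ 7 = 23 full weeks with remainder 3, so 23 more Thursdays after the first → 24.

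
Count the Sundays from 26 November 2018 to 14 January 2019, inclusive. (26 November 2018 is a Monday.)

26 November 2018 is a Monday; the first Sunday on or after it is 2 December 2018 (6 days later).
From 2 December 2018 to 14 January 2019: 29 + 14 = 43 days (rest of December, January).
43 ÷ 7 = 6 full weeks with remainder 1, so 6 more Sundays after the first → 7.

7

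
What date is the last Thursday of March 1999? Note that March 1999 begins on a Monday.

March 25, 1999

March 1999 begins on a Monday, so the first Thursday is March 4 (3 days later).
March 1999 has 31 days. Adding weeks: 4, 11, 18, 25 — the last one ≤ 31 is the 25th.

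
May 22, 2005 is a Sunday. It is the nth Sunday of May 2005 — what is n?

4th

Day 22 falls in week ⌈22/7⌉ of the month.
Days 1–7 hold the 1st Sunday, 8–14 the 2nd, 15–21 the 3rd, 22–28 the 4th, 29–31 the 5th.
22 is in the range for the 4th.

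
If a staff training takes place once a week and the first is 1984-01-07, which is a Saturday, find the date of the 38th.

1984-09-22

The 38th occurrence is 37 intervals after the first: 37 × 7 = 259 days after 1984-01-07.
January has 31 days — 24 days to the end of January leaves 235.
February has 29 days (206 left).
March has 31 days (175 left).
April has 30 days (145 left).
May has 31 days (114 left).
June has 30 days (84 left).
July has 31 days (53 left).
August has 31 days (22 left).
22 days into September → 1984-09-22.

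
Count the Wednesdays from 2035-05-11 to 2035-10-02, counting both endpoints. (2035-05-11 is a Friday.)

20

2035-05-11 is a Friday; the first Wednesday on or after it is 2035-05-16 (5 days later).
From 2035-05-16 to 2035-10-02: 15 + 30 + 31 + 31 + 30 + 2 = 139 days (rest of May, June, July, August, September, October).
139 ÷ 7 = 19 full weeks with remainder 6, so 19 more Wednesdays after the first → 20.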